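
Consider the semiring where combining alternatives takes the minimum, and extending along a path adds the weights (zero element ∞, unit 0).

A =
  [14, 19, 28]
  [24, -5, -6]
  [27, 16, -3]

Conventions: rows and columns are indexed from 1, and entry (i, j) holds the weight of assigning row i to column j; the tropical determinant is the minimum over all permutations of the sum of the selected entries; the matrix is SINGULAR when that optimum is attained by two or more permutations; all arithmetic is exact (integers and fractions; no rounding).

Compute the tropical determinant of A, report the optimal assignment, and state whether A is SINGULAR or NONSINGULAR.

σ = (1, 2, 3): 14 + (-5) + (-3) = 6
σ = (1, 3, 2): 14 + (-6) + 16 = 24
σ = (2, 1, 3): 19 + 24 + (-3) = 40
σ = (2, 3, 1): 19 + (-6) + 27 = 40
σ = (3, 1, 2): 28 + 24 + 16 = 68
σ = (3, 2, 1): 28 + (-5) + 27 = 50
Optimal value attained by: σ = (1, 2, 3).
Answer: det⊕(A) = 6; verdict: NONSINGULAR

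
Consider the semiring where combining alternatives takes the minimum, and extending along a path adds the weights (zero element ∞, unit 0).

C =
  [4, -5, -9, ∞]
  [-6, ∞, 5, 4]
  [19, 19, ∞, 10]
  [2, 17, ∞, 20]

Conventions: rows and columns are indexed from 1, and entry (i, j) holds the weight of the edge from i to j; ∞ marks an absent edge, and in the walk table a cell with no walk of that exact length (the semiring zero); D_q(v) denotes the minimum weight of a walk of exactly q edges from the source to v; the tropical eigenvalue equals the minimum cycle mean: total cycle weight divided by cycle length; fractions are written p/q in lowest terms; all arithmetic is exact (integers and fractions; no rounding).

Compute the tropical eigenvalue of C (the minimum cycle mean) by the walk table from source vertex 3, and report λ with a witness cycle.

q=0: [∞, ∞, 0, ∞]
q=1: [19, 19, ∞, 10]
q=2: [12, 14, 10, 23]
q=3: [8, 7, 3, 18]
q=4: [1, 3, -1, 11]
Optimal cycle mean attained by: cycle 1->2->1, total (-5) + (-6), length 2.
Answer: λ = -11/2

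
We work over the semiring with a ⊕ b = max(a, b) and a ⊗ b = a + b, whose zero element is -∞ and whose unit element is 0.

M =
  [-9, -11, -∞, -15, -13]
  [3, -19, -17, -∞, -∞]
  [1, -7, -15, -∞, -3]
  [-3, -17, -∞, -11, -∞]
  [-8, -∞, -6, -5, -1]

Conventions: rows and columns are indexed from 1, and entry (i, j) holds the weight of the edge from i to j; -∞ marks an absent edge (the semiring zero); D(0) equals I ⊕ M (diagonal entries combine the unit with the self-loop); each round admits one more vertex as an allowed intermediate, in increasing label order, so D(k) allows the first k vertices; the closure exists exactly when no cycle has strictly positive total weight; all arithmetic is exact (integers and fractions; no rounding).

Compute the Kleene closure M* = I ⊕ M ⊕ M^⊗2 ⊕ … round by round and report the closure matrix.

D(0):
  [0, -11, -∞, -15, -13]
  [3, 0, -17, -∞, -∞]
  [1, -7, 0, -∞, -3]
  [-3, -17, -∞, 0, -∞]
  [-8, -∞, -6, -5, 0]
D(1):
  [0, -11, -∞, -15, -13]
  [3, 0, -17, -12, -10]
  [1, -7, 0, -14, -3]
  [-3, -14, -∞, 0, -16]
  [-8, -19, -6, -5, 0]
D(2):
  [0, -11, -28, -15, -13]
  [3, 0, -17, -12, -10]
  [1, -7, 0, -14, -3]
  [-3, -14, -31, 0, -16]
  [-8, -19, -6, -5, 0]
D(3):
  [0, -11, -28, -15, -13]
  [3, 0, -17, -12, -10]
  [1, -7, 0, -14, -3]
  [-3, -14, -31, 0, -16]
  [-5, -13, -6, -5, 0]
D(4):
  [0, -11, -28, -15, -13]
  [3, 0, -17, -12, -10]
  [1, -7, 0, -14, -3]
  [-3, -14, -31, 0, -16]
  [-5, -13, -6, -5, 0]
D(5):
  [0, -11, -19, -15, -13]
  [3, 0, -16, -12, -10]
  [1, -7, 0, -8, -3]
  [-3, -14, -22, 0, -16]
  [-5, -13, -6, -5, 0]
Answer: M* = [[0, -11, -19, -15, -13], [3, 0, -16, -12, -10], [1, -7, 0, -8, -3], [-3, -14, -22, 0, -16], [-5, -13, -6, -5, 0]]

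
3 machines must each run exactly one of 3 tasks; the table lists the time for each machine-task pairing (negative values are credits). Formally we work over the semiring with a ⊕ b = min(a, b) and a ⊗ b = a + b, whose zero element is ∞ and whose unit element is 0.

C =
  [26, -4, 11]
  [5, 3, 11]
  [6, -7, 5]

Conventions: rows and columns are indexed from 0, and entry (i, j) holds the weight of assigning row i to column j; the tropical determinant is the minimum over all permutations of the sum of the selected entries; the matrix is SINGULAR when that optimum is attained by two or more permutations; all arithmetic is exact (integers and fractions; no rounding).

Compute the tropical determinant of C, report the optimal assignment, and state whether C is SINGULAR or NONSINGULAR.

σ = (0, 1, 2): 26 + 3 + 5 = 34
σ = (0, 2, 1): 26 + 11 + (-7) = 30
σ = (1, 0, 2): (-4) + 5 + 5 = 6
σ = (1, 2, 0): (-4) + 11 + 6 = 13
σ = (2, 0, 1): 11 + 5 + (-7) = 9
σ = (2, 1, 0): 11 + 3 + 6 = 20
Optimal value attained by: σ = (1, 0, 2).
Answer: det⊕(C) = 6; verdict: NONSINGULAR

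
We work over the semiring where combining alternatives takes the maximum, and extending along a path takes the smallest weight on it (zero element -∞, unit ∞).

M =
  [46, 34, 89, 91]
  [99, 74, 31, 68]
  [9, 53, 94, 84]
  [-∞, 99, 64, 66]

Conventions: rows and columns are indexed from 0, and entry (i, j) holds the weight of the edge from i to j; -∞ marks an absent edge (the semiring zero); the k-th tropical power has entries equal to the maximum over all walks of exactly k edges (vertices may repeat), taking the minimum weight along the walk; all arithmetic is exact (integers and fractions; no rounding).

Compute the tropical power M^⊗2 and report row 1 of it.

M^⊗2:
  [46, 91, 89, 84]
  [74, 74, 89, 91]
  [53, 84, 94, 84]
  [99, 74, 64, 68]
Answer: row 1 of M^⊗2 = [74, 74, 89, 91]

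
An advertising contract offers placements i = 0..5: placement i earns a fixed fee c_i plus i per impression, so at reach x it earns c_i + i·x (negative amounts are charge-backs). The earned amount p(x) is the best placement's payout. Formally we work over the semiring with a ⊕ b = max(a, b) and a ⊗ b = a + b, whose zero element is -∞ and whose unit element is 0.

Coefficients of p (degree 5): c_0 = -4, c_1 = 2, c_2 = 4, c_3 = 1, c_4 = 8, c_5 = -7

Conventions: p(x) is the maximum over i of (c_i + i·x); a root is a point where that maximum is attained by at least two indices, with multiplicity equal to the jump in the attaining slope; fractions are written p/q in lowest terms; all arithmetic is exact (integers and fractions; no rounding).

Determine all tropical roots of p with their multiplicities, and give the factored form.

hull edge (i=0, c=-4) to (i=1, c=2): slope 6, span 1
hull edge (i=1, c=2) to (i=4, c=8): slope 2, span 3
hull edge (i=4, c=8) to (i=5, c=-7): slope -15, span 1
Factored form: p(x) = -7 ⊗ (x ⊕ (-6)) ⊗ (x ⊕ (-2)) ⊗ (x ⊕ (-2)) ⊗ (x ⊕ (-2)) ⊗ (x ⊕ 15)
Answer: roots = -6 (mult 1), -2 (mult 3), 15 (mult 1)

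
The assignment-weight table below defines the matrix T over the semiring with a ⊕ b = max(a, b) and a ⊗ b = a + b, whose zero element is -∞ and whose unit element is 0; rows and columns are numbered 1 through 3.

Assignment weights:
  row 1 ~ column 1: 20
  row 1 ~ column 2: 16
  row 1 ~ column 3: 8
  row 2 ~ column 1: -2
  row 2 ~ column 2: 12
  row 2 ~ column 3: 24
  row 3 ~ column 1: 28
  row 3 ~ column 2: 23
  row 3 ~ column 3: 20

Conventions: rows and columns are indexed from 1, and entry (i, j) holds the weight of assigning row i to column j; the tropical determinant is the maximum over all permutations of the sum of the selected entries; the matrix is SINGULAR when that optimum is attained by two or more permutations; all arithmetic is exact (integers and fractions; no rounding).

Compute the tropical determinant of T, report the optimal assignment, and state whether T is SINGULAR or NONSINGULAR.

σ = (1, 2, 3): 20 + 12 + 20 = 52
σ = (1, 3, 2): 20 + 24 + 23 = 67
σ = (2, 1, 3): 16 + (-2) + 20 = 34
σ = (2, 3, 1): 16 + 24 + 28 = 68
σ = (3, 1, 2): 8 + (-2) + 23 = 29
σ = (3, 2, 1): 8 + 12 + 28 = 48
Optimal value attained by: σ = (2, 3, 1).
Answer: det⊕(T) = 68; verdict: NONSINGULAR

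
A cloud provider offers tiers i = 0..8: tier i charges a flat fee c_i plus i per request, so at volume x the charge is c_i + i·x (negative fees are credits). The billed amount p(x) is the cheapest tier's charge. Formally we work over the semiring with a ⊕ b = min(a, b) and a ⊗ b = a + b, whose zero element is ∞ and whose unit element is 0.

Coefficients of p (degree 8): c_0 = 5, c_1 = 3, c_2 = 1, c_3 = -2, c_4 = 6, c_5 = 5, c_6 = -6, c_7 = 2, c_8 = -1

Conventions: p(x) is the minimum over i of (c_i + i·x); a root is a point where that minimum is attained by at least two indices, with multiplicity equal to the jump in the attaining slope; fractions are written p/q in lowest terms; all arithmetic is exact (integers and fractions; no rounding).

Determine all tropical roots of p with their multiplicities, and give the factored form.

hull edge (i=0, c=5) to (i=3, c=-2): slope -7/3, span 3
hull edge (i=3, c=-2) to (i=6, c=-6): slope -4/3, span 3
hull edge (i=6, c=-6) to (i=8, c=-1): slope 5/2, span 2
Factored form: p(x) = -1 ⊗ (x ⊕ (-5/2)) ⊗ (x ⊕ (-5/2)) ⊗ (x ⊕ 4/3) ⊗ (x ⊕ 4/3) ⊗ (x ⊕ 4/3) ⊗ (x ⊕ 7/3) ⊗ (x ⊕ 7/3) ⊗ (x ⊕ 7/3)
Answer: roots = -5/2 (mult 2), 4/3 (mult 3), 7/3 (mult 3)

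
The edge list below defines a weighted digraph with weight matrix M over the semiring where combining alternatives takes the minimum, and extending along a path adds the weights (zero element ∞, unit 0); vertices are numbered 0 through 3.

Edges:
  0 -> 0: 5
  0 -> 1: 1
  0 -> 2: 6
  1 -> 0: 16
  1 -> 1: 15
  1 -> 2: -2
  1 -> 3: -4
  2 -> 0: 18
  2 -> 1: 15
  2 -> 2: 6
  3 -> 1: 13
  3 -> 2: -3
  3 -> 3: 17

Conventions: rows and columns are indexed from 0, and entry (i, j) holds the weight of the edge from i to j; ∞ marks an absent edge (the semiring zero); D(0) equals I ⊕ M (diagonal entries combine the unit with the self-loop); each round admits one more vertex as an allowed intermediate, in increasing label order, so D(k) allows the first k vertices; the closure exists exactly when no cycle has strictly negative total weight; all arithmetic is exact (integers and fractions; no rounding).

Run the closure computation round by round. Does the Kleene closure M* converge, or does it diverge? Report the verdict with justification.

D(0):
  [0, 1, 6, ∞]
  [16, 0, -2, -4]
  [18, 15, 0, ∞]
  [∞, 13, -3, 0]
D(1):
  [0, 1, 6, ∞]
  [16, 0, -2, -4]
  [18, 15, 0, ∞]
  [∞, 13, -3, 0]
D(2):
  [0, 1, -1, -3]
  [16, 0, -2, -4]
  [18, 15, 0, 11]
  [29, 13, -3, 0]
D(3):
  [0, 1, -1, -3]
  [16, 0, -2, -4]
  [18, 15, 0, 11]
  [15, 12, -3, 0]
D(4):
  [0, 1, -6, -3]
  [11, 0, -7, -4]
  [18, 15, 0, 11]
  [15, 12, -3, 0]
Key observation: every diagonal entry stays at the unit through all rounds, so no improving cycle exists.
Answer: CONVERGES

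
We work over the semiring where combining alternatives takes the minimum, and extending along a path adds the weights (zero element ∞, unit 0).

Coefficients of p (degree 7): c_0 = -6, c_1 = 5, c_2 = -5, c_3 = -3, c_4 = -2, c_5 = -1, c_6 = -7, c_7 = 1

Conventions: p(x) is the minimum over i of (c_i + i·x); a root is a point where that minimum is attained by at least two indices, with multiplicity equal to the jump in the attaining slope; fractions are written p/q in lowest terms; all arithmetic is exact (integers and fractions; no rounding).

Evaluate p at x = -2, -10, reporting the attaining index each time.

p(-2) = min(-6+0·(-2)=-6, 5+1·(-2)=3, -5+2·(-2)=-9, -3+3·(-2)=-9, -2+4·(-2)=-10, -1+5·(-2)=-11, -7+6·(-2)=-19, 1+7·(-2)=-13) = -19 (attained by i=6)
p(-10) = min(-6+0·(-10)=-6, 5+1·(-10)=-5, -5+2·(-10)=-25, -3+3·(-10)=-33, -2+4·(-10)=-42, -1+5·(-10)=-51, -7+6·(-10)=-67, 1+7·(-10)=-69) = -69 (attained by i=7)
Answer: p(-2) = -19; p(-10) = -69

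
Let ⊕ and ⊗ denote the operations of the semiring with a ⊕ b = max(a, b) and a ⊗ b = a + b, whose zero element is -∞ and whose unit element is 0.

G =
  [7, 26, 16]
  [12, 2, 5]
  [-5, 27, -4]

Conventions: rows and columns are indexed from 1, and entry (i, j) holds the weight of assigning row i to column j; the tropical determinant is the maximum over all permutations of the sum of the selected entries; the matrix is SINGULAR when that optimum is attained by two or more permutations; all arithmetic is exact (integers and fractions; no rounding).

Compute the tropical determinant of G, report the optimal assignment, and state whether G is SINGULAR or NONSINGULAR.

σ = (1, 2, 3): 7 + 2 + (-4) = 5
σ = (1, 3, 2): 7 + 5 + 27 = 39
σ = (2, 1, 3): 26 + 12 + (-4) = 34
σ = (2, 3, 1): 26 + 5 + (-5) = 26
σ = (3, 1, 2): 16 + 12 + 27 = 55
σ = (3, 2, 1): 16 + 2 + (-5) = 13
Optimal value attained by: σ = (3, 1, 2).
Answer: det⊕(G) = 55; verdict: NONSINGULAR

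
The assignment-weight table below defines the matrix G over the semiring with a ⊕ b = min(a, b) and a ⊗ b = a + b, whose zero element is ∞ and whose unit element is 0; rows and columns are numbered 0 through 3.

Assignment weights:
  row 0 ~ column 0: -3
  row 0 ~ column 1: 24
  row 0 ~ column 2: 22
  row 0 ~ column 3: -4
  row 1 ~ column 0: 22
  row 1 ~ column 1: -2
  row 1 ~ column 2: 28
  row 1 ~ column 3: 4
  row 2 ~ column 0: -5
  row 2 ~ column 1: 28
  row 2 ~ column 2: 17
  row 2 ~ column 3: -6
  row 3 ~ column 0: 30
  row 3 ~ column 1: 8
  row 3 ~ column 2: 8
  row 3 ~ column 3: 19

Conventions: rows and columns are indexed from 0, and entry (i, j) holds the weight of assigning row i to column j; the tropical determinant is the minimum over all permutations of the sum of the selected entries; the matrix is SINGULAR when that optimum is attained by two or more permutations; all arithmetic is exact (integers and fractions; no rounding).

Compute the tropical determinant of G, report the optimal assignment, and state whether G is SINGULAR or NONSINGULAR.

σ = (0, 1, 2, 3): (-3) + (-2) + 17 + 19 = 31
σ = (0, 1, 3, 2): (-3) + (-2) + (-6) + 8 = -3
σ = (0, 2, 1, 3): (-3) + 28 + 28 + 19 = 72
σ = (0, 2, 3, 1): (-3) + 28 + (-6) + 8 = 27
σ = (0, 3, 1, 2): (-3) + 4 + 28 + 8 = 37
σ = (0, 3, 2, 1): (-3) + 4 + 17 + 8 = 26
σ = (1, 0, 2, 3): 24 + 22 + 17 + 19 = 82
σ = (1, 0, 3, 2): 24 + 22 + (-6) + 8 = 48
σ = (1, 2, 0, 3): 24 + 28 + (-5) + 19 = 66
σ = (1, 2, 3, 0): 24 + 28 + (-6) + 30 = 76
σ = (1, 3, 0, 2): 24 + 4 + (-5) + 8 = 31
σ = (1, 3, 2, 0): 24 + 4 + 17 + 30 = 75
σ = (2, 0, 1, 3): 22 + 22 + 28 + 19 = 91
σ = (2, 0, 3, 1): 22 + 22 + (-6) + 8 = 46
σ = (2, 1, 0, 3): 22 + (-2) + (-5) + 19 = 34
σ = (2, 1, 3, 0): 22 + (-2) + (-6) + 30 = 44
σ = (2, 3, 0, 1): 22 + 4 + (-5) + 8 = 29
σ = (2, 3, 1, 0): 22 + 4 + 28 + 30 = 84
σ = (3, 0, 1, 2): (-4) + 22 + 28 + 8 = 54
σ = (3, 0, 2, 1): (-4) + 22 + 17 + 8 = 43
σ = (3, 1, 0, 2): (-4) + (-2) + (-5) + 8 = -3
σ = (3, 1, 2, 0): (-4) + (-2) + 17 + 30 = 41
σ = (3, 2, 0, 1): (-4) + 28 + (-5) + 8 = 27
σ = (3, 2, 1, 0): (-4) + 28 + 28 + 30 = 82
Optimal value attained by: σ = (0, 1, 3, 2).
Answer: det⊕(G) = -3; verdict: SINGULAR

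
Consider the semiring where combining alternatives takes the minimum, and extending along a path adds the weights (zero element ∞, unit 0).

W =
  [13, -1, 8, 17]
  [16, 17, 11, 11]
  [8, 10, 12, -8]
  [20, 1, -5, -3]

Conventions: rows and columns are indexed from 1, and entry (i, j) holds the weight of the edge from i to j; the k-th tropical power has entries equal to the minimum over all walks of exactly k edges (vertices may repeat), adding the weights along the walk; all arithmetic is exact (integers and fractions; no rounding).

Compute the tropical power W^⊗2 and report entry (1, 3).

W^⊗2:
  [15, 12, 10, 0]
  [19, 12, 6, 3]
  [12, -7, -13, -11]
  [3, -2, -8, -13]
Key observation: the optimum is the walk 1->2->3, with weight (-1) + 11 = 10.
Optimal value attained by: walk 1->2->3.
Answer: (W^⊗2)[1][3] = 10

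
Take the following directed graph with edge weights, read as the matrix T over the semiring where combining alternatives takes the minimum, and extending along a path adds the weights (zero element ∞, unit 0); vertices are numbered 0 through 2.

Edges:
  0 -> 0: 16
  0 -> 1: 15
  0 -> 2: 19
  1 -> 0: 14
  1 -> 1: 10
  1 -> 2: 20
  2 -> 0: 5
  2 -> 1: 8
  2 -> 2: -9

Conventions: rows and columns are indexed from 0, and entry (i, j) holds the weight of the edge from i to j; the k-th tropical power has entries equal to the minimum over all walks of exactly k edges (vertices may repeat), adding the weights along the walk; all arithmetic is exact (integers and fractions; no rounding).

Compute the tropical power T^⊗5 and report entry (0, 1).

T^⊗2:
  [24, 25, 10]
  [24, 20, 11]
  [-4, -1, -18]
T^⊗3:
  [15, 18, 1]
  [16, 19, 2]
  [-13, -10, -27]
T^⊗4:
  [6, 9, -8]
  [7, 10, -7]
  [-22, -19, -36]
T^⊗5:
  [-3, 0, -17]
  [-2, 1, -16]
  [-31, -28, -45]
Key observation: the optimum is the walk 0->2->2->2->2->1, with weight 19 + (-9) + (-9) + (-9) + 8 = 0.
Optimal value attained by: walk 0->2->2->2->2->1.
Answer: (T^⊗5)[0][1] = 0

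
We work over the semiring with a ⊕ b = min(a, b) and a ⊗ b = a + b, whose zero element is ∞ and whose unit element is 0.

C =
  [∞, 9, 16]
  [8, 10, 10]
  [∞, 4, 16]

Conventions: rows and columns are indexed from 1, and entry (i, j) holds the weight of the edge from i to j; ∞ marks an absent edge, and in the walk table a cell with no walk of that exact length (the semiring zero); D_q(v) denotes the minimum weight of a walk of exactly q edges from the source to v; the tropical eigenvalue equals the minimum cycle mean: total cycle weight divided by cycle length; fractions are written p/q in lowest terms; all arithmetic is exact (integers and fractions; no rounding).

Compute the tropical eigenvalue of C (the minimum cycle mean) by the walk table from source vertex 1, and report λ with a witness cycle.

q=0: [0, ∞, ∞]
q=1: [∞, 9, 16]
q=2: [17, 19, 19]
q=3: [27, 23, 29]
Optimal cycle mean attained by: cycle 2->3->2, total 10 + 4, length 2.
Answer: λ = 7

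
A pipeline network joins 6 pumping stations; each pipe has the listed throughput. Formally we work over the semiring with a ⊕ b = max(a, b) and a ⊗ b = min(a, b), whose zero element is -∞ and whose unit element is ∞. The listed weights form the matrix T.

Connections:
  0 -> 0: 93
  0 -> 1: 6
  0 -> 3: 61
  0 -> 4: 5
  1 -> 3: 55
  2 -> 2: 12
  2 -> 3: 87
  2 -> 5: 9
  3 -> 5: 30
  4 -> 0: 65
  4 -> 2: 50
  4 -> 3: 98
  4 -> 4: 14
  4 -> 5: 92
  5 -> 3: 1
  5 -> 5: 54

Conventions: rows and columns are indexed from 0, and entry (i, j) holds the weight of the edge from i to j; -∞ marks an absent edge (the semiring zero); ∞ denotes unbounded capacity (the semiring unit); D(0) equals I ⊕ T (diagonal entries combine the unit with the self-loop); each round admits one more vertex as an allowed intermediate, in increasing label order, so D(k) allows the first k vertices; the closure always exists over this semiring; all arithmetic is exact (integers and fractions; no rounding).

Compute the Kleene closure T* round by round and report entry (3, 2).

D(0):
  [∞, 6, -∞, 61, 5, -∞]
  [-∞, ∞, -∞, 55, -∞, -∞]
  [-∞, -∞, ∞, 87, -∞, 9]
  [-∞, -∞, -∞, ∞, -∞, 30]
  [65, -∞, 50, 98, ∞, 92]
  [-∞, -∞, -∞, 1, -∞, ∞]
D(1):
  [∞, 6, -∞, 61, 5, -∞]
  [-∞, ∞, -∞, 55, -∞, -∞]
  [-∞, -∞, ∞, 87, -∞, 9]
  [-∞, -∞, -∞, ∞, -∞, 30]
  [65, 6, 50, 98, ∞, 92]
  [-∞, -∞, -∞, 1, -∞, ∞]
D(2):
  [∞, 6, -∞, 61, 5, -∞]
  [-∞, ∞, -∞, 55, -∞, -∞]
  [-∞, -∞, ∞, 87, -∞, 9]
  [-∞, -∞, -∞, ∞, -∞, 30]
  [65, 6, 50, 98, ∞, 92]
  [-∞, -∞, -∞, 1, -∞, ∞]
D(3):
  [∞, 6, -∞, 61, 5, -∞]
  [-∞, ∞, -∞, 55, -∞, -∞]
  [-∞, -∞, ∞, 87, -∞, 9]
  [-∞, -∞, -∞, ∞, -∞, 30]
  [65, 6, 50, 98, ∞, 92]
  [-∞, -∞, -∞, 1, -∞, ∞]
D(4):
  [∞, 6, -∞, 61, 5, 30]
  [-∞, ∞, -∞, 55, -∞, 30]
  [-∞, -∞, ∞, 87, -∞, 30]
  [-∞, -∞, -∞, ∞, -∞, 30]
  [65, 6, 50, 98, ∞, 92]
  [-∞, -∞, -∞, 1, -∞, ∞]
D(5):
  [∞, 6, 5, 61, 5, 30]
  [-∞, ∞, -∞, 55, -∞, 30]
  [-∞, -∞, ∞, 87, -∞, 30]
  [-∞, -∞, -∞, ∞, -∞, 30]
  [65, 6, 50, 98, ∞, 92]
  [-∞, -∞, -∞, 1, -∞, ∞]
D(6):
  [∞, 6, 5, 61, 5, 30]
  [-∞, ∞, -∞, 55, -∞, 30]
  [-∞, -∞, ∞, 87, -∞, 30]
  [-∞, -∞, -∞, ∞, -∞, 30]
  [65, 6, 50, 98, ∞, 92]
  [-∞, -∞, -∞, 1, -∞, ∞]
Answer: T*[3][2] = -∞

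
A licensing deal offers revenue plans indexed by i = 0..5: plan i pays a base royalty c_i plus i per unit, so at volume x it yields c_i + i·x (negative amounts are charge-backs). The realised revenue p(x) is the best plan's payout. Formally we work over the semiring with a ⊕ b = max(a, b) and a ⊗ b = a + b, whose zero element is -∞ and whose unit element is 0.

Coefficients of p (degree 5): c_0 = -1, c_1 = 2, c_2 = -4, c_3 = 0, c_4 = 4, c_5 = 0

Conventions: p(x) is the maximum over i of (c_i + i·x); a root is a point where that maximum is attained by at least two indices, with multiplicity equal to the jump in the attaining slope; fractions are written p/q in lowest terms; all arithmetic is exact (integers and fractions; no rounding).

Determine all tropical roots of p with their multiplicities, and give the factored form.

hull edge (i=0, c=-1) to (i=1, c=2): slope 3, span 1
hull edge (i=1, c=2) to (i=4, c=4): slope 2/3, span 3
hull edge (i=4, c=4) to (i=5, c=0): slope -4, span 1
Factored form: p(x) = 0 ⊗ (x ⊕ (-3)) ⊗ (x ⊕ (-2/3)) ⊗ (x ⊕ (-2/3)) ⊗ (x ⊕ (-2/3)) ⊗ (x ⊕ 4)
Answer: roots = -3 (mult 1), -2/3 (mult 3), 4 (mult 1)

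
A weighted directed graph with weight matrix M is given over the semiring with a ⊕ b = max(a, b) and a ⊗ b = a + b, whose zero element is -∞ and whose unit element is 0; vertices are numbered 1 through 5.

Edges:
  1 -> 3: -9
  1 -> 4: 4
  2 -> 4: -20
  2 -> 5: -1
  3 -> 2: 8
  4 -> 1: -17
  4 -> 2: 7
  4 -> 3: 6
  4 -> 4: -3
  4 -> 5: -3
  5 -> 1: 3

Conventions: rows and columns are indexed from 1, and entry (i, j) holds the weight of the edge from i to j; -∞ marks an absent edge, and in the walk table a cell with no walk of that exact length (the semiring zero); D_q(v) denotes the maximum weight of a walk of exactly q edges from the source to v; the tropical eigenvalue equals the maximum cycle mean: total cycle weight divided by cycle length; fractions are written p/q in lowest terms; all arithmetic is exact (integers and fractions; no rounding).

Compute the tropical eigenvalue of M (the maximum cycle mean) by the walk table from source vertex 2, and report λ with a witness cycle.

q=0: [-∞, 0, -∞, -∞, -∞]
q=1: [-∞, -∞, -∞, -20, -1]
q=2: [2, -13, -14, -23, -23]
q=3: [-20, -6, -7, 6, -14]
q=4: [-11, 13, 12, 3, 3]
q=5: [6, 20, 9, 0, 12]
Optimal cycle mean attained by: cycle 1->4->3->2->5->1, total 4 + 6 + 8 + (-1) + 3, length 5.
Answer: λ = 4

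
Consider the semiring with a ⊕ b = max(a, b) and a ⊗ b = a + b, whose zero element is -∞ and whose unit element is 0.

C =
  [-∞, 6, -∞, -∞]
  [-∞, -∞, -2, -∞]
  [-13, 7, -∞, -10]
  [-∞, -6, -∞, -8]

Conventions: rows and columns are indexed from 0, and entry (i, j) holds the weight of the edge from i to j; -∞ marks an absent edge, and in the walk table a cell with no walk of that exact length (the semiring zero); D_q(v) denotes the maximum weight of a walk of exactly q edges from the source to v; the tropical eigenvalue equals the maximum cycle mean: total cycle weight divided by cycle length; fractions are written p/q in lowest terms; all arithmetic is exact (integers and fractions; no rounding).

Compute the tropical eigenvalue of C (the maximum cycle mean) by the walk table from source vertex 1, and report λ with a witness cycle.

q=0: [-∞, 0, -∞, -∞]
q=1: [-∞, -∞, -2, -∞]
q=2: [-15, 5, -∞, -12]
q=3: [-∞, -9, 3, -20]
q=4: [-10, 10, -11, -7]
Optimal cycle mean attained by: cycle 1->2->1, total (-2) + 7, length 2.
Answer: λ = 5/2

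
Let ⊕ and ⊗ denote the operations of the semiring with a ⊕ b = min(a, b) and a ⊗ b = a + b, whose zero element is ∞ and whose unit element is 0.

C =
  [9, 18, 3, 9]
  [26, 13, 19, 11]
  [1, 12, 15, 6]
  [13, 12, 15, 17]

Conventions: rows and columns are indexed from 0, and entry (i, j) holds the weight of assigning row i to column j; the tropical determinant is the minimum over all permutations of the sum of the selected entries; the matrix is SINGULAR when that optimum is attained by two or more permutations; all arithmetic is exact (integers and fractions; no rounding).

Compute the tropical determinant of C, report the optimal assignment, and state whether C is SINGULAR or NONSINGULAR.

σ = (0, 1, 2, 3): 9 + 13 + 15 + 17 = 54
σ = (0, 1, 3, 2): 9 + 13 + 6 + 15 = 43
σ = (0, 2, 1, 3): 9 + 19 + 12 + 17 = 57
σ = (0, 2, 3, 1): 9 + 19 + 6 + 12 = 46
σ = (0, 3, 1, 2): 9 + 11 + 12 + 15 = 47
σ = (0, 3, 2, 1): 9 + 11 + 15 + 12 = 47
σ = (1, 0, 2, 3): 18 + 26 + 15 + 17 = 76
σ = (1, 0, 3, 2): 18 + 26 + 6 + 15 = 65
σ = (1, 2, 0, 3): 18 + 19 + 1 + 17 = 55
σ = (1, 2, 3, 0): 18 + 19 + 6 + 13 = 56
σ = (1, 3, 0, 2): 18 + 11 + 1 + 15 = 45
σ = (1, 3, 2, 0): 18 + 11 + 15 + 13 = 57
σ = (2, 0, 1, 3): 3 + 26 + 12 + 17 = 58
σ = (2, 0, 3, 1): 3 + 26 + 6 + 12 = 47
σ = (2, 1, 0, 3): 3 + 13 + 1 + 17 = 34
σ = (2, 1, 3, 0): 3 + 13 + 6 + 13 = 35
σ = (2, 3, 0, 1): 3 + 11 + 1 + 12 = 27
σ = (2, 3, 1, 0): 3 + 11 + 12 + 13 = 39
σ = (3, 0, 1, 2): 9 + 26 + 12 + 15 = 62
σ = (3, 0, 2, 1): 9 + 26 + 15 + 12 = 62
σ = (3, 1, 0, 2): 9 + 13 + 1 + 15 = 38
σ = (3, 1, 2, 0): 9 + 13 + 15 + 13 = 50
σ = (3, 2, 0, 1): 9 + 19 + 1 + 12 = 41
σ = (3, 2, 1, 0): 9 + 19 + 12 + 13 = 53
Optimal value attained by: σ = (2, 3, 0, 1).
Answer: det⊕(C) = 27; verdict: NONSINGULAR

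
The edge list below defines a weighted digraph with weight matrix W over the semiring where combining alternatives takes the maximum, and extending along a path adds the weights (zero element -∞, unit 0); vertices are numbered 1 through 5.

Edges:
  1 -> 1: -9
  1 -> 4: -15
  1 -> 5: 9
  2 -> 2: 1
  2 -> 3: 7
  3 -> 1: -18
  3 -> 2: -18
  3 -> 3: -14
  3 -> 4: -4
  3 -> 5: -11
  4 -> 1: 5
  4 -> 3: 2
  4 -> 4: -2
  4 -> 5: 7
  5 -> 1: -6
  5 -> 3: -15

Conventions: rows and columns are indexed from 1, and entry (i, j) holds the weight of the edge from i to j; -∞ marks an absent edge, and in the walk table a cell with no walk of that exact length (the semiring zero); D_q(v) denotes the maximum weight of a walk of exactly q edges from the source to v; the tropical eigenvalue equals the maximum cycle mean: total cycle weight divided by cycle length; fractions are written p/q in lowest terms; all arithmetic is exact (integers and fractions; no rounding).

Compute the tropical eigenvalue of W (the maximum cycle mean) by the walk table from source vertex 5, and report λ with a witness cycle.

q=0: [-∞, -∞, -∞, -∞, 0]
q=1: [-6, -∞, -15, -∞, -∞]
q=2: [-15, -33, -29, -19, 3]
q=3: [-3, -32, -12, -21, -6]
q=4: [-12, -30, -19, -16, 6]
q=5: [0, -29, -9, -18, -3]
Optimal cycle mean attained by: cycle 1->5->1, total 9 + (-6), length 2.
Answer: λ = 3/2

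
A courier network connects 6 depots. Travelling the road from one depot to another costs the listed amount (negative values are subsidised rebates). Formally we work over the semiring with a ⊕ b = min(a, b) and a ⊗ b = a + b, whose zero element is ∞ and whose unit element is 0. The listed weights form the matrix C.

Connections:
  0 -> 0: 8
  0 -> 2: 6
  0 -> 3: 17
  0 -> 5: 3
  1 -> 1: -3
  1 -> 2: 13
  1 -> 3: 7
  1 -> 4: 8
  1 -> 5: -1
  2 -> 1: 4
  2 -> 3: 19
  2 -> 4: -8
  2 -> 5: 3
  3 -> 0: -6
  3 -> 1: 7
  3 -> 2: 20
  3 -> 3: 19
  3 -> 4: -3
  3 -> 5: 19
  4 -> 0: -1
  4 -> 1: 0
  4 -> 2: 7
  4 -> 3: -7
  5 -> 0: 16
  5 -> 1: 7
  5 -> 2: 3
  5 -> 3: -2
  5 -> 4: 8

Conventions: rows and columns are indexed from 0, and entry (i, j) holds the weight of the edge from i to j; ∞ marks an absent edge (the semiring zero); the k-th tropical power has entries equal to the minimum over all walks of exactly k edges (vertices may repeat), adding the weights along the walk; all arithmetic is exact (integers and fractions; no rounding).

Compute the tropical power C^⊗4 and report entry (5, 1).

C^⊗2:
  [11, 10, 6, 1, -2, 9]
  [1, -6, 2, -3, 4, -4]
  [-9, -8, -1, -15, 11, 3]
  [-4, -3, 0, -10, 12, -3]
  [-13, -3, 5, 7, -10, -1]
  [-8, 4, 15, 1, -5, 6]
C^⊗3:
  [-5, -2, 5, -9, -2, 9]
  [-9, -9, -1, -6, -6, -7]
  [-21, -11, -3, -1, -18, -9]
  [-16, -6, 0, -5, -13, -4]
  [-11, -10, -7, -17, -3, -10]
  [-6, -5, -2, -12, -2, -5]
C^⊗4:
  [-15, -5, 1, -9, -12, -3]
  [-12, -12, -4, -13, -9, -10]
  [-19, -18, -15, -25, -11, -18]
  [-14, -13, -10, -20, -8, -13]
  [-23, -13, -7, -12, -20, -11]
  [-18, -8, -2, -9, -15, -6]
Key observation: the optimum is the walk 5->2->4->1->1, with weight 3 + (-8) + 0 + (-3) = -8.
Optimal value attained by: walk 5->2->4->1->1.
Answer: (C^⊗4)[5][1] = -8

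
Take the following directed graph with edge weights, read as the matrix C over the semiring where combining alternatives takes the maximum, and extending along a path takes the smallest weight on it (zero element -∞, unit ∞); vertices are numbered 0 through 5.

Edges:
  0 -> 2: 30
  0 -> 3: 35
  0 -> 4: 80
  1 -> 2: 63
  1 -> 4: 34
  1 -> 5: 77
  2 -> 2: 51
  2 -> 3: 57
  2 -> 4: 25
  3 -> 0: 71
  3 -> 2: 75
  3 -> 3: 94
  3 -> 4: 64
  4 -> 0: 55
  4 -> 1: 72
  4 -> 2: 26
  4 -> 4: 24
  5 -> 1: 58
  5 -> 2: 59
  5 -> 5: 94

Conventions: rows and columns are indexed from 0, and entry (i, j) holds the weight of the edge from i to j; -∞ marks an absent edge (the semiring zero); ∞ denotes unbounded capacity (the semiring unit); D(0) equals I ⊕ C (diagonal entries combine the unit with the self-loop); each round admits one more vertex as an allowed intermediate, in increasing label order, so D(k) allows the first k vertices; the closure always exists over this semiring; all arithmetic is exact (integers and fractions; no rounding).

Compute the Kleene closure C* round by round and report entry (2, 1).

D(0):
  [∞, -∞, 30, 35, 80, -∞]
  [-∞, ∞, 63, -∞, 34, 77]
  [-∞, -∞, ∞, 57, 25, -∞]
  [71, -∞, 75, ∞, 64, -∞]
  [55, 72, 26, -∞, ∞, -∞]
  [-∞, 58, 59, -∞, -∞, ∞]
D(1):
  [∞, -∞, 30, 35, 80, -∞]
  [-∞, ∞, 63, -∞, 34, 77]
  [-∞, -∞, ∞, 57, 25, -∞]
  [71, -∞, 75, ∞, 71, -∞]
  [55, 72, 30, 35, ∞, -∞]
  [-∞, 58, 59, -∞, -∞, ∞]
D(2):
  [∞, -∞, 30, 35, 80, -∞]
  [-∞, ∞, 63, -∞, 34, 77]
  [-∞, -∞, ∞, 57, 25, -∞]
  [71, -∞, 75, ∞, 71, -∞]
  [55, 72, 63, 35, ∞, 72]
  [-∞, 58, 59, -∞, 34, ∞]
D(3):
  [∞, -∞, 30, 35, 80, -∞]
  [-∞, ∞, 63, 57, 34, 77]
  [-∞, -∞, ∞, 57, 25, -∞]
  [71, -∞, 75, ∞, 71, -∞]
  [55, 72, 63, 57, ∞, 72]
  [-∞, 58, 59, 57, 34, ∞]
D(4):
  [∞, -∞, 35, 35, 80, -∞]
  [57, ∞, 63, 57, 57, 77]
  [57, -∞, ∞, 57, 57, -∞]
  [71, -∞, 75, ∞, 71, -∞]
  [57, 72, 63, 57, ∞, 72]
  [57, 58, 59, 57, 57, ∞]
D(5):
  [∞, 72, 63, 57, 80, 72]
  [57, ∞, 63, 57, 57, 77]
  [57, 57, ∞, 57, 57, 57]
  [71, 71, 75, ∞, 71, 71]
  [57, 72, 63, 57, ∞, 72]
  [57, 58, 59, 57, 57, ∞]
D(6):
  [∞, 72, 63, 57, 80, 72]
  [57, ∞, 63, 57, 57, 77]
  [57, 57, ∞, 57, 57, 57]
  [71, 71, 75, ∞, 71, 71]
  [57, 72, 63, 57, ∞, 72]
  [57, 58, 59, 57, 57, ∞]
Answer: C*[2][1] = 57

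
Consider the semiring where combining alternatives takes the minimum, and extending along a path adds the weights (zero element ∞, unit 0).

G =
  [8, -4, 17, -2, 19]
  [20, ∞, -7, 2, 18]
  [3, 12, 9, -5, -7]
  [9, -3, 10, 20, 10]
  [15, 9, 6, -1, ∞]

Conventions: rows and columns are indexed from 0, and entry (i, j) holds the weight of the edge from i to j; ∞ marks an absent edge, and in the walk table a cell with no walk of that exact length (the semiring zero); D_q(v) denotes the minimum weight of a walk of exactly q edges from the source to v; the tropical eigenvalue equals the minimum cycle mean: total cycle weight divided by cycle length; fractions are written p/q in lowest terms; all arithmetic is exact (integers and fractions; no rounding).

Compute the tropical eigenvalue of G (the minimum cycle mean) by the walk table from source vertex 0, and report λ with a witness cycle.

q=0: [0, ∞, ∞, ∞, ∞]
q=1: [8, -4, 17, -2, 19]
q=2: [7, -5, -11, -2, 8]
q=3: [-8, -5, -12, -16, -18]
q=4: [-9, -19, -12, -19, -19]
q=5: [-10, -22, -26, -20, -19]
Optimal cycle mean attained by: cycle 1->2->3->1, total (-7) + (-5) + (-3), length 3.
Answer: λ = -5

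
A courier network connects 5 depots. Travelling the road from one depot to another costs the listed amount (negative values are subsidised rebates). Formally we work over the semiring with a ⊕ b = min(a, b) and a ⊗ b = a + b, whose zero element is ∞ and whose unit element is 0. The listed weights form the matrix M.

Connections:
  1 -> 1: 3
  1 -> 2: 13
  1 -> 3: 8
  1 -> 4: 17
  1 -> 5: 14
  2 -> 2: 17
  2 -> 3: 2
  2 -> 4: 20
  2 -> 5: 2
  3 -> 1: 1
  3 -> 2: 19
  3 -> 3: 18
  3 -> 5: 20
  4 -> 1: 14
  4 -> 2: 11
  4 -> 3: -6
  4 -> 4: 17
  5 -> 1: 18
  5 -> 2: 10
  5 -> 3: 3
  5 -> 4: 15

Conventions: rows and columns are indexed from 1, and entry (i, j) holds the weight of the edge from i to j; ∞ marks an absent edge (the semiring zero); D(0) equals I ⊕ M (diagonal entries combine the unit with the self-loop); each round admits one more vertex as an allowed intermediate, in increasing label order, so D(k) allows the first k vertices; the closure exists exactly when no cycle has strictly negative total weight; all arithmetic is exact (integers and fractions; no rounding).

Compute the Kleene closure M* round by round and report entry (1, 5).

D(0):
  [0, 13, 8, 17, 14]
  [∞, 0, 2, 20, 2]
  [1, 19, 0, ∞, 20]
  [14, 11, -6, 0, ∞]
  [18, 10, 3, 15, 0]
D(1):
  [0, 13, 8, 17, 14]
  [∞, 0, 2, 20, 2]
  [1, 14, 0, 18, 15]
  [14, 11, -6, 0, 28]
  [18, 10, 3, 15, 0]
D(2):
  [0, 13, 8, 17, 14]
  [∞, 0, 2, 20, 2]
  [1, 14, 0, 18, 15]
  [14, 11, -6, 0, 13]
  [18, 10, 3, 15, 0]
D(3):
  [0, 13, 8, 17, 14]
  [3, 0, 2, 20, 2]
  [1, 14, 0, 18, 15]
  [-5, 8, -6, 0, 9]
  [4, 10, 3, 15, 0]
D(4):
  [0, 13, 8, 17, 14]
  [3, 0, 2, 20, 2]
  [1, 14, 0, 18, 15]
  [-5, 8, -6, 0, 9]
  [4, 10, 3, 15, 0]
D(5):
  [0, 13, 8, 17, 14]
  [3, 0, 2, 17, 2]
  [1, 14, 0, 18, 15]
  [-5, 8, -6, 0, 9]
  [4, 10, 3, 15, 0]
Answer: M*[1][5] = 14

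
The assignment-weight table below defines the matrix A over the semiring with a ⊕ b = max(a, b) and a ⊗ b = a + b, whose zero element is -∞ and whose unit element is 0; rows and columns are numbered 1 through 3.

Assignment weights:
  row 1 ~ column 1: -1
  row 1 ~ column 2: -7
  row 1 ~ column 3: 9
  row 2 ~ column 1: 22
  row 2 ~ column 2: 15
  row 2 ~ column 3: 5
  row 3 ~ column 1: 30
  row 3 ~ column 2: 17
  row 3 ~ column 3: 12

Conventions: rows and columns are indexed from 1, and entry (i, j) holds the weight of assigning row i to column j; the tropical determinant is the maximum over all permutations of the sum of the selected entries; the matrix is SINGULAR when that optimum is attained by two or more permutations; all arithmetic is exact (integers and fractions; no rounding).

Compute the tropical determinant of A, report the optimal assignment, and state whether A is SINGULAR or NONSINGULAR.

σ = (1, 2, 3): (-1) + 15 + 12 = 26
σ = (1, 3, 2): (-1) + 5 + 17 = 21
σ = (2, 1, 3): (-7) + 22 + 12 = 27
σ = (2, 3, 1): (-7) + 5 + 30 = 28
σ = (3, 1, 2): 9 + 22 + 17 = 48
σ = (3, 2, 1): 9 + 15 + 30 = 54
Optimal value attained by: σ = (3, 2, 1).
Answer: det⊕(A) = 54; verdict: NONSINGULAR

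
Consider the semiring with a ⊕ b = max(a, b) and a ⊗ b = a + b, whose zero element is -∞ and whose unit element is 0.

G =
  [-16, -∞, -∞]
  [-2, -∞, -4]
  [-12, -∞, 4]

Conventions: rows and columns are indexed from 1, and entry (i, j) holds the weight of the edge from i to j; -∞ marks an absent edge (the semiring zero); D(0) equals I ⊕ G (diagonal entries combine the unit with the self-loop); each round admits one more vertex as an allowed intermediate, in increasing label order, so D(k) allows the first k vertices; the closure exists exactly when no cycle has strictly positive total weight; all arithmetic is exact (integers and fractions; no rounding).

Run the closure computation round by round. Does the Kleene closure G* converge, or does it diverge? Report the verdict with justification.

Detection: at round 0, diagonal entry (3, 3) turns strictly positive.
Key observation: the cycle 3->3 has total weight 4, which is strictly positive.
Answer: DIVERGES — positive cycle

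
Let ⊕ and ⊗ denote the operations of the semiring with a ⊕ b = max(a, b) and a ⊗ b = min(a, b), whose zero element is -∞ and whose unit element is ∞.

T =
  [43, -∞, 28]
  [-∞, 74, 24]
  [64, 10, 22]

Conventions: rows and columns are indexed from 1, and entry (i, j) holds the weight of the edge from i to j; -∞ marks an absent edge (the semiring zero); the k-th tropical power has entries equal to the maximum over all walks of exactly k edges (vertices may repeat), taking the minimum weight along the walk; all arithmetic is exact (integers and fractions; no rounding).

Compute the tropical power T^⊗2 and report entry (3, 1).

T^⊗2:
  [43, 10, 28]
  [24, 74, 24]
  [43, 10, 28]
Key observation: the optimum is the walk 3->1->1, with weight 64 min 43 = 43.
Optimal value attained by: walk 3->1->1.
Answer: (T^⊗2)[3][1] = 43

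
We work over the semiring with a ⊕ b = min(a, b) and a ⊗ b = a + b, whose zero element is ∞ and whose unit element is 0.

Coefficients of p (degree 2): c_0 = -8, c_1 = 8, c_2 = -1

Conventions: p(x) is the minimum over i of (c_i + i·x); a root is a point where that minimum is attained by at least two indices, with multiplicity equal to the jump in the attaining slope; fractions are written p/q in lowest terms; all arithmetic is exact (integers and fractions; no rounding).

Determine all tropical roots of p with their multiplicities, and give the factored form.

hull edge (i=0, c=-8) to (i=2, c=-1): slope 7/2, span 2
Factored form: p(x) = -1 ⊗ (x ⊕ (-7/2)) ⊗ (x ⊕ (-7/2))
Answer: roots = -7/2 (mult 2)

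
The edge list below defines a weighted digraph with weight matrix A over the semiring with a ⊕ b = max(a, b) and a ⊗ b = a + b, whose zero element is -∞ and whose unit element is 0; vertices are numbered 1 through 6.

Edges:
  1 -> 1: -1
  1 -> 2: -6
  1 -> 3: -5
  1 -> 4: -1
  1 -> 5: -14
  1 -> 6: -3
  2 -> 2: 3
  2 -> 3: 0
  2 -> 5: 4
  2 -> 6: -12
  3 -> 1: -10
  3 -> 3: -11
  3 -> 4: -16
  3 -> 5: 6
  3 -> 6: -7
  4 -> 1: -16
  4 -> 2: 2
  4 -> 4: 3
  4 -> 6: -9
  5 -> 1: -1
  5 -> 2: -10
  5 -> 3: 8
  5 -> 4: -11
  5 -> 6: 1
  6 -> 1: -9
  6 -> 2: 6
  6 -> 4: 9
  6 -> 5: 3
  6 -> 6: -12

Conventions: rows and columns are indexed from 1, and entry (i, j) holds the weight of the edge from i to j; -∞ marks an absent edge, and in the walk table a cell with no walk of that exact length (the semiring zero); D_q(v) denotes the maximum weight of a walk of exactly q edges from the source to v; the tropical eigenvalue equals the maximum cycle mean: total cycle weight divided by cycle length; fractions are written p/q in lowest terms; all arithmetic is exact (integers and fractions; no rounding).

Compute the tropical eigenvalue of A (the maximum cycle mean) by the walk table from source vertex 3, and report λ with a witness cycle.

q=0: [-∞, -∞, 0, -∞, -∞, -∞]
q=1: [-10, -∞, -11, -16, 6, -7]
q=2: [5, -1, 14, 2, -4, 7]
q=3: [4, 13, 4, 16, 20, 7]
q=4: [19, 18, 28, 19, 17, 21]
q=5: [18, 27, 25, 30, 34, 21]
q=6: [33, 32, 42, 33, 31, 35]
Optimal cycle mean attained by: cycle 3->5->3, total 6 + 8, length 2.
Answer: λ = 7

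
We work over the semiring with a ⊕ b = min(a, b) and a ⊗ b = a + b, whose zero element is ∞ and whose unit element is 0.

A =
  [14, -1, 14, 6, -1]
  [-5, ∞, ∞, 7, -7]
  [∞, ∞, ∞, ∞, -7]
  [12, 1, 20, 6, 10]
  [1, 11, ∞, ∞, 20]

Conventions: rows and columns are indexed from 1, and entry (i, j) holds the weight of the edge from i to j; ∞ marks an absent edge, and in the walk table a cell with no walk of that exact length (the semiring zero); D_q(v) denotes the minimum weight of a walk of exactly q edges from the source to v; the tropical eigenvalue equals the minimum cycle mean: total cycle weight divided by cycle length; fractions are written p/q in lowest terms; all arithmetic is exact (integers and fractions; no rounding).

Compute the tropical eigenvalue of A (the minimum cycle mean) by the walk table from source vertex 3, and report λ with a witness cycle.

q=0: [∞, ∞, 0, ∞, ∞]
q=1: [∞, ∞, ∞, ∞, -7]
q=2: [-6, 4, ∞, ∞, 13]
q=3: [-1, -7, 8, 0, -7]
q=4: [-12, -2, 13, 0, -14]
q=5: [-13, -13, 2, -6, -13]
Optimal cycle mean attained by: cycle 1->2->1, total (-1) + (-5), length 2.
Answer: λ = -3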